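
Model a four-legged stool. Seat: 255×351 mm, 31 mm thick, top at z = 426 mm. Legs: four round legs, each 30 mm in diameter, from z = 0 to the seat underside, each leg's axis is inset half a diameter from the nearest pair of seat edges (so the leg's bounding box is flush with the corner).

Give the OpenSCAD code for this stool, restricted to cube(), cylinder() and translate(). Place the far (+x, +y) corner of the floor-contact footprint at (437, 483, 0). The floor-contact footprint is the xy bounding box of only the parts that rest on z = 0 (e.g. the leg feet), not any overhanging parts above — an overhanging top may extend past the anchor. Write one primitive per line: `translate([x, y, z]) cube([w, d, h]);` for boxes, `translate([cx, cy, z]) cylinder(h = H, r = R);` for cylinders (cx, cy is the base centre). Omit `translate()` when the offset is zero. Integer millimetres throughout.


// leg_h = 426 - 31 = 395
translate([182, 132, 395]) cube([255, 351, 31]);
translate([197, 147, 0]) cylinder(h = 395, r = 15);
translate([422, 147, 0]) cylinder(h = 395, r = 15);
translate([197, 468, 0]) cylinder(h = 395, r = 15);
translate([422, 468, 0]) cylinder(h = 395, r = 15);


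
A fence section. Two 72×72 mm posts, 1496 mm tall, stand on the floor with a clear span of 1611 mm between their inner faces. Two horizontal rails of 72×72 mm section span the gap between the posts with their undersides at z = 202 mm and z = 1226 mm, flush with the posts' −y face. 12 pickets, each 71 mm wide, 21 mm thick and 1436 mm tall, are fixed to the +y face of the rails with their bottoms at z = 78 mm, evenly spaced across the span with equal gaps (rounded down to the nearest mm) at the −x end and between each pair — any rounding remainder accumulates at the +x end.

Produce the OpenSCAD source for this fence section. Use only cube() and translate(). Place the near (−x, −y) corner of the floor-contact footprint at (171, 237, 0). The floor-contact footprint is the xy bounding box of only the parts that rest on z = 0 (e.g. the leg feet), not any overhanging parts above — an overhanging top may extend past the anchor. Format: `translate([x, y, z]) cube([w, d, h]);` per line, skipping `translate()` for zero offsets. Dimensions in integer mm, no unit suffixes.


translate([171, 237, 0]) cube([72, 72, 1496]);
translate([1854, 237, 0]) cube([72, 72, 1496]);
translate([243, 237, 202]) cube([1611, 72, 72]);
translate([243, 237, 1226]) cube([1611, 72, 72]);
translate([301, 309, 78]) cube([71, 21, 1436]);
translate([430, 309, 78]) cube([71, 21, 1436]);
translate([559, 309, 78]) cube([71, 21, 1436]);
translate([688, 309, 78]) cube([71, 21, 1436]);
translate([817, 309, 78]) cube([71, 21, 1436]);
translate([946, 309, 78]) cube([71, 21, 1436]);
translate([1075, 309, 78]) cube([71, 21, 1436]);
translate([1204, 309, 78]) cube([71, 21, 1436]);
translate([1333, 309, 78]) cube([71, 21, 1436]);
translate([1462, 309, 78]) cube([71, 21, 1436]);
translate([1591, 309, 78]) cube([71, 21, 1436]);
translate([1720, 309, 78]) cube([71, 21, 1436]);


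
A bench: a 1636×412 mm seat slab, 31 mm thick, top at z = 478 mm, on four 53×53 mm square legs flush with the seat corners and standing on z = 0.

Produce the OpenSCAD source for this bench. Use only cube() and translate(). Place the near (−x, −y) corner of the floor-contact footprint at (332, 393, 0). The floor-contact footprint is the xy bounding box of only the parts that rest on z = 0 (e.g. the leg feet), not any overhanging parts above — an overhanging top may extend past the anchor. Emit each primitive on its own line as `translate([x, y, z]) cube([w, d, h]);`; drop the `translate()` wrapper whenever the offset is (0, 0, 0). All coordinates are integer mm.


translate([332, 393, 447]) cube([1636, 412, 31]);
translate([332, 393, 0]) cube([53, 53, 447]);
translate([332, 752, 0]) cube([53, 53, 447]);
translate([1915, 393, 0]) cube([53, 53, 447]);
translate([1915, 752, 0]) cube([53, 53, 447]);


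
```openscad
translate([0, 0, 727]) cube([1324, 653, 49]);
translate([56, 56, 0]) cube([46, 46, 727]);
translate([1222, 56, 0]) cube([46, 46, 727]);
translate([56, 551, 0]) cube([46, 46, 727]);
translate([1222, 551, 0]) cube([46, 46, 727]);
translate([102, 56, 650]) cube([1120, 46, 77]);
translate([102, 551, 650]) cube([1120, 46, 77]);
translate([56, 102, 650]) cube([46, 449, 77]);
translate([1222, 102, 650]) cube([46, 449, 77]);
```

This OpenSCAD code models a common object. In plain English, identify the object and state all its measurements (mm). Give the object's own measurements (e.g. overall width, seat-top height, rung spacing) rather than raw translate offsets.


A rectangular dining table. The top is 1324×653×49 mm with its upper surface at z = 776 mm. It stands on four 46×46 mm square legs, each inset 56 mm from the nearest pair of top edges, running from the floor to the underside of the top. Four apron rails, 46 mm thick and 77 mm tall, run between adjacent legs with their top edges flush with the underside of the top and their outer faces flush with the legs' outer faces.


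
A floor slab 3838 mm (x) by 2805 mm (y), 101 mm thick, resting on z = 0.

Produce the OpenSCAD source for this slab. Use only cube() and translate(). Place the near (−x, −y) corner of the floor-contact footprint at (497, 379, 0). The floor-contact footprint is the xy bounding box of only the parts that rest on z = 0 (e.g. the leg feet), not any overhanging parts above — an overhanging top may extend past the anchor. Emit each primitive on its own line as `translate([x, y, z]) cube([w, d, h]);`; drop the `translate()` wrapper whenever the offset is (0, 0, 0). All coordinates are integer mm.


translate([497, 379, 0]) cube([3838, 2805, 101]);


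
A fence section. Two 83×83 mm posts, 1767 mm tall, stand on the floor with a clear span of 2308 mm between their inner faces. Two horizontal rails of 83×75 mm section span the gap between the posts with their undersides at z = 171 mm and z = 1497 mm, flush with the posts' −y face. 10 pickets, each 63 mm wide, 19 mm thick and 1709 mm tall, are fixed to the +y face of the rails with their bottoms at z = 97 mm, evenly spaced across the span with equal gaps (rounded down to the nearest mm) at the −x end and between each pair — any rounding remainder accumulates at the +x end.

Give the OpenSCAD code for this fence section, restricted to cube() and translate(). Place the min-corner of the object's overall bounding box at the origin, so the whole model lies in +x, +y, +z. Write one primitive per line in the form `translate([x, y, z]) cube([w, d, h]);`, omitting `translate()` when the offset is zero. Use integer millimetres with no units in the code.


cube([83, 83, 1767]);
translate([2391, 0, 0]) cube([83, 83, 1767]);
translate([83, 0, 171]) cube([2308, 83, 75]);
translate([83, 0, 1497]) cube([2308, 83, 75]);
translate([235, 83, 97]) cube([63, 19, 1709]);
translate([450, 83, 97]) cube([63, 19, 1709]);
translate([665, 83, 97]) cube([63, 19, 1709]);
translate([880, 83, 97]) cube([63, 19, 1709]);
translate([1095, 83, 97]) cube([63, 19, 1709]);
translate([1310, 83, 97]) cube([63, 19, 1709]);
translate([1525, 83, 97]) cube([63, 19, 1709]);
translate([1740, 83, 97]) cube([63, 19, 1709]);
translate([1955, 83, 97]) cube([63, 19, 1709]);
translate([2170, 83, 97]) cube([63, 19, 1709]);


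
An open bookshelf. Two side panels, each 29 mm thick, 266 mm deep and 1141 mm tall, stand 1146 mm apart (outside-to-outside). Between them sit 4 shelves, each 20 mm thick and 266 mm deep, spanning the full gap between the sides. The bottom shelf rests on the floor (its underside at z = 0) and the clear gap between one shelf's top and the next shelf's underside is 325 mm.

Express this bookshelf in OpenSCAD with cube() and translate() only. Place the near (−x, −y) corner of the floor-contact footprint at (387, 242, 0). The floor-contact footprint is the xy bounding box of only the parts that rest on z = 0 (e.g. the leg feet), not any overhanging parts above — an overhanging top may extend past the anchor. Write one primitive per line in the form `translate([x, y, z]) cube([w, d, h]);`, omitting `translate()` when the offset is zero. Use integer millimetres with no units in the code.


translate([387, 242, 0]) cube([29, 266, 1141]);
translate([1504, 242, 0]) cube([29, 266, 1141]);
translate([416, 242, 0]) cube([1088, 266, 20]);
translate([416, 242, 345]) cube([1088, 266, 20]);
translate([416, 242, 690]) cube([1088, 266, 20]);
translate([416, 242, 1035]) cube([1088, 266, 20]);


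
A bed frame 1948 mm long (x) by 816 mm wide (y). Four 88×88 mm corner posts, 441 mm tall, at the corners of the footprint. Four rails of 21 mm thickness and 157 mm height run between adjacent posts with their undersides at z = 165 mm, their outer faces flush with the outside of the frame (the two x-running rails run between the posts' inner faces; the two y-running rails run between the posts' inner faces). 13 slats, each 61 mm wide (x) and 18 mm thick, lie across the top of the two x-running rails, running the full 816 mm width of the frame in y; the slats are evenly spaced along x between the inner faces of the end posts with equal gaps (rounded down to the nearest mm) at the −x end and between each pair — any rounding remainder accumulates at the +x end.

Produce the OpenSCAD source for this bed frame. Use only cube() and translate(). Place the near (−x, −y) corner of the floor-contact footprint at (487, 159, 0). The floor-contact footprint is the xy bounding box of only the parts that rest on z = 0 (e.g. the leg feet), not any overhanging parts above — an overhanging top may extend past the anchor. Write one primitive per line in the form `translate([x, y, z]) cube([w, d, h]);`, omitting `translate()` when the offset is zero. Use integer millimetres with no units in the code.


// slat z = rail_z + rail_h = 165 + 157 = 322
// slat gap = ⌊(1772 − 13·61) / 14⌋ = 69
translate([487, 159, 0]) cube([88, 88, 441]);
translate([487, 887, 0]) cube([88, 88, 441]);
translate([2347, 159, 0]) cube([88, 88, 441]);
translate([2347, 887, 0]) cube([88, 88, 441]);
translate([575, 159, 165]) cube([1772, 21, 157]);
translate([575, 954, 165]) cube([1772, 21, 157]);
translate([487, 247, 165]) cube([21, 640, 157]);
translate([2414, 247, 165]) cube([21, 640, 157]);
translate([644, 159, 322]) cube([61, 816, 18]);
translate([774, 159, 322]) cube([61, 816, 18]);
translate([904, 159, 322]) cube([61, 816, 18]);
translate([1034, 159, 322]) cube([61, 816, 18]);
translate([1164, 159, 322]) cube([61, 816, 18]);
translate([1294, 159, 322]) cube([61, 816, 18]);
translate([1424, 159, 322]) cube([61, 816, 18]);
translate([1554, 159, 322]) cube([61, 816, 18]);
translate([1684, 159, 322]) cube([61, 816, 18]);
translate([1814, 159, 322]) cube([61, 816, 18]);
translate([1944, 159, 322]) cube([61, 816, 18]);
translate([2074, 159, 322]) cube([61, 816, 18]);
translate([2204, 159, 322]) cube([61, 816, 18]);


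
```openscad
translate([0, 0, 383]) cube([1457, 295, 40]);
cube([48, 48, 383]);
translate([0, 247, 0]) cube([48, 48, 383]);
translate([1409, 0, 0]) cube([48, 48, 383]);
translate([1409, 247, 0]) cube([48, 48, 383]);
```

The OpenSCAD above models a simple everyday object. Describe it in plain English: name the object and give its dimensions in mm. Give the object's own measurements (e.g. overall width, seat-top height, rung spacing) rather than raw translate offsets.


A long wooden bench with a 1457 mm (x) × 295 mm (y) seat, 40 mm thick, its top surface 423 mm above the floor. Four 48 mm square legs at the seat corners, flush with the edges, run from z = 0 to the seat underside.


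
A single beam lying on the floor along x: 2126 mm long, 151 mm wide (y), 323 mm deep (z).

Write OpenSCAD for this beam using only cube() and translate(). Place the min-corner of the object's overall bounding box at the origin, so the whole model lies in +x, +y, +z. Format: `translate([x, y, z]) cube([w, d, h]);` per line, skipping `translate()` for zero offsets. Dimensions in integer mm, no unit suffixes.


cube([2126, 151, 323]);


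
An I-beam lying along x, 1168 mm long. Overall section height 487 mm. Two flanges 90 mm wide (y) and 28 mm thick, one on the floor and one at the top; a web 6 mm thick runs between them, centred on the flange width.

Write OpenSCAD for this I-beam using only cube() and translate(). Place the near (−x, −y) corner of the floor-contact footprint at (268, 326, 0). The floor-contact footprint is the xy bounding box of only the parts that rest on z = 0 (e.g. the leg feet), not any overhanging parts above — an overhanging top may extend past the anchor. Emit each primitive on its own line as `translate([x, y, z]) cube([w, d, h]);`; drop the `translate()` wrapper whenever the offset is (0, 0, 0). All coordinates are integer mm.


translate([268, 326, 0]) cube([1168, 90, 28]);
translate([268, 368, 28]) cube([1168, 6, 431]);
translate([268, 326, 459]) cube([1168, 90, 28]);


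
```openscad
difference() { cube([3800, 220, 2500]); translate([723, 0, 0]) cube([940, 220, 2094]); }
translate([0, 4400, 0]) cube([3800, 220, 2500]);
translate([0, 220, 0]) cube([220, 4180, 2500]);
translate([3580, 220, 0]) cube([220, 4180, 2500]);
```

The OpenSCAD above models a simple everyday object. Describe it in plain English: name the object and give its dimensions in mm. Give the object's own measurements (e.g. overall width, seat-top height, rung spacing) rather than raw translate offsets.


A single room: four walls, each 2500 mm tall and 220 mm thick, enclosing an outside footprint 3800×4620 mm (x × y), no floor or roof. The front and back walls (−y and +y sides) run the full x-width; the side walls fit between their inner faces. A door opening 940 mm wide and 2094 mm tall is cut through the front wall from the floor up, its −x edge 723 mm from the wall's −x end.


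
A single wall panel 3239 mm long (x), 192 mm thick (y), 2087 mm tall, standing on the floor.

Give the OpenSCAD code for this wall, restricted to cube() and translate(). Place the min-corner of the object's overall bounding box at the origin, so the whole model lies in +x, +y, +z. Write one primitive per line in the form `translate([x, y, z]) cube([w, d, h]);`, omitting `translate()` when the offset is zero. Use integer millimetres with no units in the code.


cube([3239, 192, 2087]);


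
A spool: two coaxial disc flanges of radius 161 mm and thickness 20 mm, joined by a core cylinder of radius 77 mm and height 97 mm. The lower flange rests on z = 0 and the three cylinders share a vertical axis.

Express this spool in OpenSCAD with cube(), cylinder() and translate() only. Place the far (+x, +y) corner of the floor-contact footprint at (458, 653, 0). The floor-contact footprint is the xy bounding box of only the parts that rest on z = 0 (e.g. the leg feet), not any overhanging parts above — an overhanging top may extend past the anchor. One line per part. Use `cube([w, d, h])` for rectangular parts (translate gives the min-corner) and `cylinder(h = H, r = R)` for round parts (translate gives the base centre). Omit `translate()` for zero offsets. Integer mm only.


translate([297, 492, 0]) cylinder(h = 20, r = 161);
translate([297, 492, 20]) cylinder(h = 97, r = 77);
translate([297, 492, 117]) cylinder(h = 20, r = 161);


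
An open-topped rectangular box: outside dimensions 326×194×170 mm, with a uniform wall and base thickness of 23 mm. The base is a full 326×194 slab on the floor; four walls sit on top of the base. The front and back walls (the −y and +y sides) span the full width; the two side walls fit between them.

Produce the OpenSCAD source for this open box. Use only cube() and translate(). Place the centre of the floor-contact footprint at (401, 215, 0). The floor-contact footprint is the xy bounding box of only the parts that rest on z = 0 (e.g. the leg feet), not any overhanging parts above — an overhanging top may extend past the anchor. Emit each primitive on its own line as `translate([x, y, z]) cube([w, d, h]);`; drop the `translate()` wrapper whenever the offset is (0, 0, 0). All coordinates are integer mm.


translate([238, 118, 0]) cube([326, 194, 23]);
translate([238, 118, 23]) cube([326, 23, 147]);
translate([238, 289, 23]) cube([326, 23, 147]);
translate([238, 141, 23]) cube([23, 148, 147]);
translate([541, 141, 23]) cube([23, 148, 147]);


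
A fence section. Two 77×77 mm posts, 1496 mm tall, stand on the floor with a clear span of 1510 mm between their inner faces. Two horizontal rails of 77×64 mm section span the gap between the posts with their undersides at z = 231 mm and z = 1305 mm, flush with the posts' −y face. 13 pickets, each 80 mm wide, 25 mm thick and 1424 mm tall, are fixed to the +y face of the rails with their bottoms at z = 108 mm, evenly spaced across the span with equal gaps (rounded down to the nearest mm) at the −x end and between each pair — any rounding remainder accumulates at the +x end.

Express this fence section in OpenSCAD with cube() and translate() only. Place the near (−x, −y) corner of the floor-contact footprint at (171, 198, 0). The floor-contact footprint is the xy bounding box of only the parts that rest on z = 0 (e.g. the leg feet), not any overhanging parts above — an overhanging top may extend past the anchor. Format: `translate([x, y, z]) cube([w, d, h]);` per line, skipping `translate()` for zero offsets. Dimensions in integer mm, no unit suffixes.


translate([171, 198, 0]) cube([77, 77, 1496]);
translate([1758, 198, 0]) cube([77, 77, 1496]);
translate([248, 198, 231]) cube([1510, 77, 64]);
translate([248, 198, 1305]) cube([1510, 77, 64]);
translate([281, 275, 108]) cube([80, 25, 1424]);
translate([394, 275, 108]) cube([80, 25, 1424]);
translate([507, 275, 108]) cube([80, 25, 1424]);
translate([620, 275, 108]) cube([80, 25, 1424]);
translate([733, 275, 108]) cube([80, 25, 1424]);
translate([846, 275, 108]) cube([80, 25, 1424]);
translate([959, 275, 108]) cube([80, 25, 1424]);
translate([1072, 275, 108]) cube([80, 25, 1424]);
translate([1185, 275, 108]) cube([80, 25, 1424]);
translate([1298, 275, 108]) cube([80, 25, 1424]);
translate([1411, 275, 108]) cube([80, 25, 1424]);
translate([1524, 275, 108]) cube([80, 25, 1424]);
translate([1637, 275, 108]) cube([80, 25, 1424]);


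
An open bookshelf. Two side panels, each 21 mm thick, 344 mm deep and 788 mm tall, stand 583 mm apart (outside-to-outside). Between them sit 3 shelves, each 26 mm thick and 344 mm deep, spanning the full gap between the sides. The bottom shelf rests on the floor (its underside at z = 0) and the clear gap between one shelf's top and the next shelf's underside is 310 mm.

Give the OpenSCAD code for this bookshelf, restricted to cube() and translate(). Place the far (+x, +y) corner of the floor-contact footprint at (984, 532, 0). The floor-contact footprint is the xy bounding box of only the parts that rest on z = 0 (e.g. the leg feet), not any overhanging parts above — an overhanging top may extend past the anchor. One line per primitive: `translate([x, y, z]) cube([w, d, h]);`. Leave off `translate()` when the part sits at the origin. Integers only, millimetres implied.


translate([401, 188, 0]) cube([21, 344, 788]);
translate([963, 188, 0]) cube([21, 344, 788]);
translate([422, 188, 0]) cube([541, 344, 26]);
translate([422, 188, 336]) cube([541, 344, 26]);
translate([422, 188, 672]) cube([541, 344, 26]);


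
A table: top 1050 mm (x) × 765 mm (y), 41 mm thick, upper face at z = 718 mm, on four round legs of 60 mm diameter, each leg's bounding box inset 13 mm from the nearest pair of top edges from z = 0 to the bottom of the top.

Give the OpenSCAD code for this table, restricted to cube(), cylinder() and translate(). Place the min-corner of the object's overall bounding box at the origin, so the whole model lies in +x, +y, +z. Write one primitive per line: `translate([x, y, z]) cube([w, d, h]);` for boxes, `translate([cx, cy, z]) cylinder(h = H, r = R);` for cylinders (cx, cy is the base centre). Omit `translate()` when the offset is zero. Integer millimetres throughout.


translate([0, 0, 677]) cube([1050, 765, 41]);
translate([43, 43, 0]) cylinder(h = 677, r = 30);
translate([1007, 43, 0]) cylinder(h = 677, r = 30);
translate([43, 722, 0]) cylinder(h = 677, r = 30);
translate([1007, 722, 0]) cylinder(h = 677, r = 30);


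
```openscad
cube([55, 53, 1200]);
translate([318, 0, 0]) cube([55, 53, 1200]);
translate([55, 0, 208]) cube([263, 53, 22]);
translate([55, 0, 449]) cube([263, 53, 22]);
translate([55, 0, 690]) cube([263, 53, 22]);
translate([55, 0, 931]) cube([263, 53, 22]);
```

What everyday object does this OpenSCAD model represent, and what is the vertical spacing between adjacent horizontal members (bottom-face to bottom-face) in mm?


A ladder. The rung spacing is 241 mm.

Two tall 55×53 posts with 4 short bars between them — a ladder. Adjacent rungs sit at z = 208 and z = 449, so the spacing is 449 − 208 = 241 mm.


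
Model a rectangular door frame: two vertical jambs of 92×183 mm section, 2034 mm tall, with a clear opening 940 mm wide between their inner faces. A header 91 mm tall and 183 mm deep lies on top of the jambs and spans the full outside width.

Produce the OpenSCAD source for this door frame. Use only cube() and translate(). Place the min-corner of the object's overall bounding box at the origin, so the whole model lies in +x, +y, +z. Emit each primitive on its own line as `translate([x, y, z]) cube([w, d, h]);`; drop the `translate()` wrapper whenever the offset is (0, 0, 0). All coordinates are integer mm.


cube([92, 183, 2034]);
translate([1032, 0, 0]) cube([92, 183, 2034]);
translate([0, 0, 2034]) cube([1124, 183, 91]);


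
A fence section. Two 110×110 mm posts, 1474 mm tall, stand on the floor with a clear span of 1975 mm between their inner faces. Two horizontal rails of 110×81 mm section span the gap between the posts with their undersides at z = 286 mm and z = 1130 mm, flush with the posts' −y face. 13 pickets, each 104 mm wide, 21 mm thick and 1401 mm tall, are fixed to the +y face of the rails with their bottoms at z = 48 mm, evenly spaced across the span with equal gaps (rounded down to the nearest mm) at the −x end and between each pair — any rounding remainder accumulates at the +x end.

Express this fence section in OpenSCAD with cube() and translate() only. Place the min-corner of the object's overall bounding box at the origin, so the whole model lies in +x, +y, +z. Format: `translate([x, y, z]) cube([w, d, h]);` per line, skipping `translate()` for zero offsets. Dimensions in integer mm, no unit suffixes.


cube([110, 110, 1474]);
translate([2085, 0, 0]) cube([110, 110, 1474]);
translate([110, 0, 286]) cube([1975, 110, 81]);
translate([110, 0, 1130]) cube([1975, 110, 81]);
translate([154, 110, 48]) cube([104, 21, 1401]);
translate([302, 110, 48]) cube([104, 21, 1401]);
translate([450, 110, 48]) cube([104, 21, 1401]);
translate([598, 110, 48]) cube([104, 21, 1401]);
translate([746, 110, 48]) cube([104, 21, 1401]);
translate([894, 110, 48]) cube([104, 21, 1401]);
translate([1042, 110, 48]) cube([104, 21, 1401]);
translate([1190, 110, 48]) cube([104, 21, 1401]);
translate([1338, 110, 48]) cube([104, 21, 1401]);
translate([1486, 110, 48]) cube([104, 21, 1401]);
translate([1634, 110, 48]) cube([104, 21, 1401]);
translate([1782, 110, 48]) cube([104, 21, 1401]);
translate([1930, 110, 48]) cube([104, 21, 1401]);


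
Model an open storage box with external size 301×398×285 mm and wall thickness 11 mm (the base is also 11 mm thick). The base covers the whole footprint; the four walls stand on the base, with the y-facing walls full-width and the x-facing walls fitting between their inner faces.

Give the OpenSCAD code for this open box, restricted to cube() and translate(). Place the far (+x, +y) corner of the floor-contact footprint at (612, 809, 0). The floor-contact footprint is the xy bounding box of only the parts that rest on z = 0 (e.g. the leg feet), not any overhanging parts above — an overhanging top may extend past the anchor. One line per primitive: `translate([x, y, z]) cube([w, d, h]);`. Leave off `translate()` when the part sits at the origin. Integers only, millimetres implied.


translate([311, 411, 0]) cube([301, 398, 11]);
translate([311, 411, 11]) cube([301, 11, 274]);
translate([311, 798, 11]) cube([301, 11, 274]);
translate([311, 422, 11]) cube([11, 376, 274]);
translate([601, 422, 11]) cube([11, 376, 274]);


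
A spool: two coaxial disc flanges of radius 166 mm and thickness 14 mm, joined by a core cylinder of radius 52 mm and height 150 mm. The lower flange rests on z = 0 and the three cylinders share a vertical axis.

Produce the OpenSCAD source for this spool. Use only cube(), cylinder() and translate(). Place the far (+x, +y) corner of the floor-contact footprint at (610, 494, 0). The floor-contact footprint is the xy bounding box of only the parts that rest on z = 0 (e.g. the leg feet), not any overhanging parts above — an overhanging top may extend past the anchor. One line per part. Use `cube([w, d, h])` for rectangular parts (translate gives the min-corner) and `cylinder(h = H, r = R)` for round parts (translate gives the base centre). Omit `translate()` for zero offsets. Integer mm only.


translate([444, 328, 0]) cylinder(h = 14, r = 166);
translate([444, 328, 14]) cylinder(h = 150, r = 52);
translate([444, 328, 164]) cylinder(h = 14, r = 166);


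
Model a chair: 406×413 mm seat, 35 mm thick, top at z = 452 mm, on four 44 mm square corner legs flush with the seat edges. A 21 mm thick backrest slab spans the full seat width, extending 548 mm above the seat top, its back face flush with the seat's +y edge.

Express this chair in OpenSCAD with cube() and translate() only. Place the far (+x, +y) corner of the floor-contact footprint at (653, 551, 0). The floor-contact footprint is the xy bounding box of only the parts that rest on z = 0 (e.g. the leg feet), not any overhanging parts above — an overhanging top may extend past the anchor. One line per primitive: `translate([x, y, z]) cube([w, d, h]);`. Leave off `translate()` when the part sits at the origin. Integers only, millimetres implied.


// leg_h = 452 - 35 = 417
translate([247, 138, 417]) cube([406, 413, 35]);
translate([247, 138, 0]) cube([44, 44, 417]);
translate([609, 138, 0]) cube([44, 44, 417]);
translate([247, 507, 0]) cube([44, 44, 417]);
translate([609, 507, 0]) cube([44, 44, 417]);
translate([247, 530, 452]) cube([406, 21, 548]);


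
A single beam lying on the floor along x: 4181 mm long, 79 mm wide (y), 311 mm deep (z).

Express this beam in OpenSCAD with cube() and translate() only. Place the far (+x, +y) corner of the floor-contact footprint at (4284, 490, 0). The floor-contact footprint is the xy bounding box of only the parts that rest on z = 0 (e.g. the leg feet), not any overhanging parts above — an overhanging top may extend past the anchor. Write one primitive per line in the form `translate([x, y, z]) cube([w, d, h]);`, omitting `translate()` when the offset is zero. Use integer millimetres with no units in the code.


translate([103, 411, 0]) cube([4181, 79, 311]);


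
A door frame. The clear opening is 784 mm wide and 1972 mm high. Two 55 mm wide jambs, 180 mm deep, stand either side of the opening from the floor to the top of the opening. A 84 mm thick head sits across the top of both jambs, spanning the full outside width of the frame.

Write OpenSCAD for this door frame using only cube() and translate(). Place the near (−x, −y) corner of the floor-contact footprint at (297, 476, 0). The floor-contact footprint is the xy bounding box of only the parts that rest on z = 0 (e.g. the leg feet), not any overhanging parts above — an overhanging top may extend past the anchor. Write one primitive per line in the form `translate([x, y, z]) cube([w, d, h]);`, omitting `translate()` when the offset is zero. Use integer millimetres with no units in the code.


translate([297, 476, 0]) cube([55, 180, 1972]);
translate([1136, 476, 0]) cube([55, 180, 1972]);
translate([297, 476, 1972]) cube([894, 180, 84]);


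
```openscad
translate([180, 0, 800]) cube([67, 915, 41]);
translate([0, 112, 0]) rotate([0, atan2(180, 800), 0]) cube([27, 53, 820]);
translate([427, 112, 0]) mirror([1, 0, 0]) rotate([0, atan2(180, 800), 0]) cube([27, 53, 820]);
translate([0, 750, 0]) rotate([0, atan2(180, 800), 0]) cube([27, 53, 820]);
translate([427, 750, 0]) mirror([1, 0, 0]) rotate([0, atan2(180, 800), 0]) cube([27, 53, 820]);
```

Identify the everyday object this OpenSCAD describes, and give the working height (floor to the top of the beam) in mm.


A sawhorse. The overall height is 841 mm.

A beam across two mirrored pairs of raked legs — a sawhorse. The beam's underside is at z = 800 (matching the legs' vertical rise in atan2(180, 800)) and the beam is 41 mm tall, so its top is at 800 + 41 = 841 mm. The raked legs top out at the beam's underside, so that is the highest point.


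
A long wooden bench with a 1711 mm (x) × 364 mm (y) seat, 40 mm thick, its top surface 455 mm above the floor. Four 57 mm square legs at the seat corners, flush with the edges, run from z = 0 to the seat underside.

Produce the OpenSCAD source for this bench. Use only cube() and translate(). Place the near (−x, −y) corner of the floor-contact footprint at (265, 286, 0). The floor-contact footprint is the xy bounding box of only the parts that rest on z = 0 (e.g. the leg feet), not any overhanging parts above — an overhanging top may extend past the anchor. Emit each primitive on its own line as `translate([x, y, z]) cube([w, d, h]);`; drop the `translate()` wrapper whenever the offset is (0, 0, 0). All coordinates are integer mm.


// leg_h = 455 − 40 = 415
translate([265, 286, 415]) cube([1711, 364, 40]);
translate([265, 286, 0]) cube([57, 57, 415]);
translate([265, 593, 0]) cube([57, 57, 415]);
translate([1919, 286, 0]) cube([57, 57, 415]);
translate([1919, 593, 0]) cube([57, 57, 415]);


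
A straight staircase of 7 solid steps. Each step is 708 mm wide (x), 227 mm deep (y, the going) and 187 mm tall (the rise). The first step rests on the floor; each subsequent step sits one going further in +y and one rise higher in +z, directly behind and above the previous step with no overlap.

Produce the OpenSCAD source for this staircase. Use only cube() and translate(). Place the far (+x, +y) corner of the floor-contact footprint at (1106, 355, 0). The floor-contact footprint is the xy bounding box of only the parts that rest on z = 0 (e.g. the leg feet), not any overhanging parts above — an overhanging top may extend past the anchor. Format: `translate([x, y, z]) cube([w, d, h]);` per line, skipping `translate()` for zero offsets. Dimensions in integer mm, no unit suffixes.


translate([398, 128, 0]) cube([708, 227, 187]);
translate([398, 355, 187]) cube([708, 227, 187]);
translate([398, 582, 374]) cube([708, 227, 187]);
translate([398, 809, 561]) cube([708, 227, 187]);
translate([398, 1036, 748]) cube([708, 227, 187]);
translate([398, 1263, 935]) cube([708, 227, 187]);
translate([398, 1490, 1122]) cube([708, 227, 187]);


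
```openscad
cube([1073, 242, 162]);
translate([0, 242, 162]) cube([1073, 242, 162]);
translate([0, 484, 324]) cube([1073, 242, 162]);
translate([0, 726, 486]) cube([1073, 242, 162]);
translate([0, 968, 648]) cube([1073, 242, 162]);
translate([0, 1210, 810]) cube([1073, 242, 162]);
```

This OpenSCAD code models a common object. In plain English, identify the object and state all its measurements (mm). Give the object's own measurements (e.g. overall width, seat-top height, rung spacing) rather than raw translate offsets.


A straight staircase of 6 solid steps. Each step is 1073 mm wide (x), 242 mm deep (y, the going) and 162 mm tall (the rise). The first step rests on the floor; each subsequent step sits one going further in +y and one rise higher in +z, directly behind and above the previous step with no overlap.


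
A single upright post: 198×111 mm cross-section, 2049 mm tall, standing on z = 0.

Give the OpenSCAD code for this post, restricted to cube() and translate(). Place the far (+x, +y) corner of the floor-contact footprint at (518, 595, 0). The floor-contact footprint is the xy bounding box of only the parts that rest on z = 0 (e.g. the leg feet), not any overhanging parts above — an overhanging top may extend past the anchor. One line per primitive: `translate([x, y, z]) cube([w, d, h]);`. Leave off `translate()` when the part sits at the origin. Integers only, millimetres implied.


translate([320, 484, 0]) cube([198, 111, 2049]);


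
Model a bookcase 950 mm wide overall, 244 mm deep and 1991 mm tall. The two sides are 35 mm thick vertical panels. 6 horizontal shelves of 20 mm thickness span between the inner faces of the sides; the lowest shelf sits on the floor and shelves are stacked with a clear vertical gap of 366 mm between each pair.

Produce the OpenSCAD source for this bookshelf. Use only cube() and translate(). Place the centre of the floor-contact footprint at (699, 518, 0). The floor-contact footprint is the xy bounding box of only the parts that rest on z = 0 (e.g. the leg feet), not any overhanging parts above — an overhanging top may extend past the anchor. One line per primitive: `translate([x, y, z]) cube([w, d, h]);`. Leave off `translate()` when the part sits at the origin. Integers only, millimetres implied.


translate([224, 396, 0]) cube([35, 244, 1991]);
translate([1139, 396, 0]) cube([35, 244, 1991]);
translate([259, 396, 0]) cube([880, 244, 20]);
translate([259, 396, 386]) cube([880, 244, 20]);
translate([259, 396, 772]) cube([880, 244, 20]);
translate([259, 396, 1158]) cube([880, 244, 20]);
translate([259, 396, 1544]) cube([880, 244, 20]);
translate([259, 396, 1930]) cube([880, 244, 20]);


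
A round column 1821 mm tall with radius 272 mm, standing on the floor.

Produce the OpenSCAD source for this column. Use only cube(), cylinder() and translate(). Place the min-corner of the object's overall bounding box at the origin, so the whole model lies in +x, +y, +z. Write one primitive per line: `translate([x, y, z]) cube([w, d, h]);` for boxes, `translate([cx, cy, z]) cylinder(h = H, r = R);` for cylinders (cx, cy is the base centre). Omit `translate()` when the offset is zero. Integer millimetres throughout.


translate([272, 272, 0]) cylinder(h = 1821, r = 272);


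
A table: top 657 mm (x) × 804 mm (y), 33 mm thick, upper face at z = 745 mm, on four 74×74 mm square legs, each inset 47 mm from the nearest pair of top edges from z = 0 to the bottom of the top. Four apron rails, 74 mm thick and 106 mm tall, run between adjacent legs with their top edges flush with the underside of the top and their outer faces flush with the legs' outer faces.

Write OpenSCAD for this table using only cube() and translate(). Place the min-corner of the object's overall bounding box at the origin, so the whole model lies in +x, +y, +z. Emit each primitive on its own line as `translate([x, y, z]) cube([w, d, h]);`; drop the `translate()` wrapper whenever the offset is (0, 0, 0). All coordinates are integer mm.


translate([0, 0, 712]) cube([657, 804, 33]);
translate([47, 47, 0]) cube([74, 74, 712]);
translate([536, 47, 0]) cube([74, 74, 712]);
translate([47, 683, 0]) cube([74, 74, 712]);
translate([536, 683, 0]) cube([74, 74, 712]);
translate([121, 47, 606]) cube([415, 74, 106]);
translate([121, 683, 606]) cube([415, 74, 106]);
translate([47, 121, 606]) cube([74, 562, 106]);
translate([536, 121, 606]) cube([74, 562, 106]);


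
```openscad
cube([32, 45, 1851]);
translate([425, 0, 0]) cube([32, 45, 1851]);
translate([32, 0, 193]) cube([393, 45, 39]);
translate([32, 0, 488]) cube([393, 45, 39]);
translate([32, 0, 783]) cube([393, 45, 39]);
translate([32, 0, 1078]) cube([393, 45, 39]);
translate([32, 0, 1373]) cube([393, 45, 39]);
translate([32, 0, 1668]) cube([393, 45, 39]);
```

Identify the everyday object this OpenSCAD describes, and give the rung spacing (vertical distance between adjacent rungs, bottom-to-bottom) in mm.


A ladder. The rung spacing is 295 mm.

Two tall 32×45 posts with 6 short bars between them — a ladder. Adjacent rungs sit at z = 193 and z = 488, so the spacing is 488 − 193 = 295 mm.


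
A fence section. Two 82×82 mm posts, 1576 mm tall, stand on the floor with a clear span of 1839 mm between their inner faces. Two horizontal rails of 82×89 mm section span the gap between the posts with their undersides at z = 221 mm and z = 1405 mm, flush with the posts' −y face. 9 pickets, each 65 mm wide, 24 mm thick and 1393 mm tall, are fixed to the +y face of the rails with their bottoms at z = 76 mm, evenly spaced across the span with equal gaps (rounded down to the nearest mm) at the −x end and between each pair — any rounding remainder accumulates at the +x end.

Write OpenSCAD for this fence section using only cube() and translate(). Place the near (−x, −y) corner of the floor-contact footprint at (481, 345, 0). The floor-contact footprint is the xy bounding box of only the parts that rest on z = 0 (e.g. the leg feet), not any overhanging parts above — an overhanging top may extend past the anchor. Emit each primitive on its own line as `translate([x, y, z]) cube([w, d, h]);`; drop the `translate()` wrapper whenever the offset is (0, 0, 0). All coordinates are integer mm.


translate([481, 345, 0]) cube([82, 82, 1576]);
translate([2402, 345, 0]) cube([82, 82, 1576]);
translate([563, 345, 221]) cube([1839, 82, 89]);
translate([563, 345, 1405]) cube([1839, 82, 89]);
translate([688, 427, 76]) cube([65, 24, 1393]);
translate([878, 427, 76]) cube([65, 24, 1393]);
translate([1068, 427, 76]) cube([65, 24, 1393]);
translate([1258, 427, 76]) cube([65, 24, 1393]);
translate([1448, 427, 76]) cube([65, 24, 1393]);
translate([1638, 427, 76]) cube([65, 24, 1393]);
translate([1828, 427, 76]) cube([65, 24, 1393]);
translate([2018, 427, 76]) cube([65, 24, 1393]);
translate([2208, 427, 76]) cube([65, 24, 1393]);


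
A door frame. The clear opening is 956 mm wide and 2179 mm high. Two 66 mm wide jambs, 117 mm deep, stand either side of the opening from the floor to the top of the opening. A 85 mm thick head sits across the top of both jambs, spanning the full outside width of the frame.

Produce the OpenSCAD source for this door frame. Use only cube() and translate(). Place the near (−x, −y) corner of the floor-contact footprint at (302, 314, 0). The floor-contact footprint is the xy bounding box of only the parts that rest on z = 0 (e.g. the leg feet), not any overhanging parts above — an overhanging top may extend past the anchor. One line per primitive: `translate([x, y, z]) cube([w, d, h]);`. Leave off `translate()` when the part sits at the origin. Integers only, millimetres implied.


translate([302, 314, 0]) cube([66, 117, 2179]);
translate([1324, 314, 0]) cube([66, 117, 2179]);
translate([302, 314, 2179]) cube([1088, 117, 85]);


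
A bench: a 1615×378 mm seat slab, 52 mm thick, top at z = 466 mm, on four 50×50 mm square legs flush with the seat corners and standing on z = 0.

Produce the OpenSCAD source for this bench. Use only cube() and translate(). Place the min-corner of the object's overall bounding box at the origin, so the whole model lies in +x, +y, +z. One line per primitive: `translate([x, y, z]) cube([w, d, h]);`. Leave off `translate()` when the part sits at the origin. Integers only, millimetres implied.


translate([0, 0, 414]) cube([1615, 378, 52]);
cube([50, 50, 414]);
translate([0, 328, 0]) cube([50, 50, 414]);
translate([1565, 0, 0]) cube([50, 50, 414]);
translate([1565, 328, 0]) cube([50, 50, 414]);


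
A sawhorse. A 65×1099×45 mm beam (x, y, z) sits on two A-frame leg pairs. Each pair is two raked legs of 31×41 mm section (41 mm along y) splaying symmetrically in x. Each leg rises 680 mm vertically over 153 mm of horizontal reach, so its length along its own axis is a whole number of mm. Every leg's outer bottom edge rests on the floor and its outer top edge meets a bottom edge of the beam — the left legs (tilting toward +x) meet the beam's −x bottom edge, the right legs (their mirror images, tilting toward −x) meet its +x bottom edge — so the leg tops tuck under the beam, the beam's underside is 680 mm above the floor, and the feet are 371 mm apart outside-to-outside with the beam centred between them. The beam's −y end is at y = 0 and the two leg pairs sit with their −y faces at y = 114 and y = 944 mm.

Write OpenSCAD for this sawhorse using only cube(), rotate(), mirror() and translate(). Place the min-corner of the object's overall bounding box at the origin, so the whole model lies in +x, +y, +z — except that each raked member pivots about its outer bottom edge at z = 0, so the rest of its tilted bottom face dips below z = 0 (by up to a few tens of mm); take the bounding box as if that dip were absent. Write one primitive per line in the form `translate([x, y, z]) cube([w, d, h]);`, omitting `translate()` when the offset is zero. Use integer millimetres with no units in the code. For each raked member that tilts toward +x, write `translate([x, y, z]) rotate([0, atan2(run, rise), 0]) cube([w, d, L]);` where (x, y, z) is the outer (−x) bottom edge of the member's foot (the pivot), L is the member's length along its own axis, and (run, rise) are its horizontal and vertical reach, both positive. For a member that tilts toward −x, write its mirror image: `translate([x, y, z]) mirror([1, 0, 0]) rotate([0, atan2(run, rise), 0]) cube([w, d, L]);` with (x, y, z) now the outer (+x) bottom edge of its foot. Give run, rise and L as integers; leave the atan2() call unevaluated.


translate([153, 0, 680]) cube([65, 1099, 45]);
translate([0, 114, 0]) rotate([0, atan2(153, 680), 0]) cube([31, 41, 697]);
translate([371, 114, 0]) mirror([1, 0, 0]) rotate([0, atan2(153, 680), 0]) cube([31, 41, 697]);
translate([0, 944, 0]) rotate([0, atan2(153, 680), 0]) cube([31, 41, 697]);
translate([371, 944, 0]) mirror([1, 0, 0]) rotate([0, atan2(153, 680), 0]) cube([31, 41, 697]);
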